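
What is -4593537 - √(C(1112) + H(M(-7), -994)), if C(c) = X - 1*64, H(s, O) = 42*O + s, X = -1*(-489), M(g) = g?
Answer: -4593537 - I*√41330 ≈ -4.5935e+6 - 203.3*I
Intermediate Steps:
X = 489
H(s, O) = s + 42*O
C(c) = 425 (C(c) = 489 - 1*64 = 489 - 64 = 425)
-4593537 - √(C(1112) + H(M(-7), -994)) = -4593537 - √(425 + (-7 + 42*(-994))) = -4593537 - √(425 + (-7 - 41748)) = -4593537 - √(425 - 41755) = -4593537 - √(-41330) = -4593537 - I*√41330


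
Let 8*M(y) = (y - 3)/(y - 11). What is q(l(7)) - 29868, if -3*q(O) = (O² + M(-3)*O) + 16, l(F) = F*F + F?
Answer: -92759/3 ≈ -30920.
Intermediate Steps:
l(F) = F + F² (l(F) = F² + F = F + F²)
M(y) = (-3 + y)/(8*(-11 + y)) (M(y) = ((y - 3)/(y - 11))/8 = ((-3 + y)/(-11 + y))/8 = (-3 + y)/(8*(-11 + y)))
q(O) = -16/3 - O²/3 - O/56 (q(O) = -((O² + ((-3 - 3)/(8*(-11 - 3)))*O) + 16)/3 = -((O² + ((⅛)*(-6)/(-14))*O) + 16)/3 = -((O² + ((⅛)*(-1/14)*(-6))*O) + 16)/3 = -((O² + 3*O/56) + 16)/3 = -(16 + O² + 3*O/56)/3 = -16/3 - O²/3 - O/56)
q(l(7)) - 29868 = (-16/3 - 49*(1 + 7)²/3 - (1 + 7)/8) - 29868 = (-16/3 - (7*8)²/3 - 8/8) - 29868 = (-16/3 - ⅓*56² - 1/56*56) - 29868 = (-16/3 - ⅓*3136 - 1) - 29868 = (-16/3 - 3136/3 - 1) - 29868 = -3155/3 - 29868 = -92759/3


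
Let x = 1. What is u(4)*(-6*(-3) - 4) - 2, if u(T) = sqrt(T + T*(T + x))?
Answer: -2 + 28*sqrt(6) ≈ 66.586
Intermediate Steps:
u(T) = sqrt(T + T*(1 + T)) (u(T) = sqrt(T + T*(T + 1)) = sqrt(T + T*(1 + T)))
u(4)*(-6*(-3) - 4) - 2 = sqrt(4*(2 + 4))*(-6*(-3) - 4) - 2 = sqrt(4*6)*(18 - 4) - 2 = sqrt(24)*14 - 2 = (2*sqrt(6))*14 - 2 = 28*sqrt(6) - 2 = -2 + 28*sqrt(6)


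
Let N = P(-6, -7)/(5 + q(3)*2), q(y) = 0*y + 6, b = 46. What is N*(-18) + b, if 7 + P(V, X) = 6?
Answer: 800/17 ≈ 47.059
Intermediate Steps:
P(V, X) = -1 (P(V, X) = -7 + 6 = -1)
q(y) = 6 (q(y) = 0 + 6 = 6)
N = -1/17 (N = -1/(5 + 6*2) = -1/(5 + 12) = -1/17 ≈ -0.058824)
N*(-18) + b = -1/17*(-18) + 46 = 18/17 + 46 = 800/17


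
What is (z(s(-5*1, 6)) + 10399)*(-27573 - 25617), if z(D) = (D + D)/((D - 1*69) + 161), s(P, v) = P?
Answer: -16040384190/29 ≈ -5.5312e+8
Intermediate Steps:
z(D) = 2*D/(92 + D) (z(D) = (2*D)/((D - 69) + 161) = (2*D)/((-69 + D) + 161) = (2*D)/(92 + D) = 2*D/(92 + D))
(z(s(-5*1, 6)) + 10399)*(-27573 - 25617) = (2*(-5*1)/(92 - 5*1) + 10399)*(-27573 - 25617) = (2*(-5)/(92 - 5) + 10399)*(-53190) = (2*(-5)/87 + 10399)*(-53190) = (2*(-5)*(1/87) + 10399)*(-53190) = (-10/87 + 10399)*(-53190) = (904703/87)*(-53190) = -16040384190/29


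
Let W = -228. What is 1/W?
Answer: -1/228 ≈ -0.0043860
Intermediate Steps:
1/W = 1/(-228) = -1/228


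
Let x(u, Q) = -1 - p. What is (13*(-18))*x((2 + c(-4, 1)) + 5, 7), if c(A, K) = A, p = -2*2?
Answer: -702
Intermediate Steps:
p = -4
x(u, Q) = 3 (x(u, Q) = -1 - 1*(-4) = -1 + 4 = 3)
(13*(-18))*x((2 + c(-4, 1)) + 5, 7) = (13*(-18))*3 = -234*3 = -702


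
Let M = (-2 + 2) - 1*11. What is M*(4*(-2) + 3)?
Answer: 55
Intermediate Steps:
M = -11 (M = 0 - 11 = -11)
M*(4*(-2) + 3) = -11*(4*(-2) + 3) = -11*(-8 + 3) = -11*(-5) = 55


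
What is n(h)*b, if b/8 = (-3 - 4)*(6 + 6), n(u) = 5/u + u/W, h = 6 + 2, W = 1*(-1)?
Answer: 4956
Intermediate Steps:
W = -1
h = 8
n(u) = -u + 5/u (n(u) = 5/u + u/(-1) = 5/u + u*(-1) = 5/u - u = -u + 5/u)
b = -672 (b = 8*((-3 - 4)*(6 + 6)) = 8*(-7*12) = 8*(-84) = -672)
n(h)*b = (-1*8 + 5/8)*(-672) = (-8 + 5*(⅛))*(-672) = (-8 + 5/8)*(-672) = -59/8*(-672) = 4956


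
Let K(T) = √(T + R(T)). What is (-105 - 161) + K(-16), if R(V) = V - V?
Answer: -266 + 4*I ≈ -266.0 + 4.0*I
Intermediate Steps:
R(V) = 0
K(T) = √T (K(T) = √(T + 0) = √T)
(-105 - 161) + K(-16) = (-105 - 161) + √(-16) = -266 + 4*I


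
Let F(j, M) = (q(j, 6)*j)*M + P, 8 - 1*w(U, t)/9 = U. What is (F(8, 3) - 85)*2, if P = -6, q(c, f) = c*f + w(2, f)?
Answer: 4714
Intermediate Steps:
w(U, t) = 72 - 9*U
q(c, f) = 54 + c*f (q(c, f) = c*f + (72 - 9*2) = c*f + (72 - 18) = c*f + 54 = 54 + c*f)
F(j, M) = -6 + M*j*(54 + 6*j) (F(j, M) = ((54 + j*6)*j)*M - 6 = ((54 + 6*j)*j)*M - 6 = (j*(54 + 6*j))*M - 6 = M*j*(54 + 6*j) - 6 = -6 + M*j*(54 + 6*j))
(F(8, 3) - 85)*2 = ((-6 + 6*3*8*(9 + 8)) - 85)*2 = ((-6 + 6*3*8*17) - 85)*2 = ((-6 + 2448) - 85)*2 = (2442 - 85)*2 = 2357*2 = 4714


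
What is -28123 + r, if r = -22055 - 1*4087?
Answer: -54265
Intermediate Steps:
r = -26142 (r = -22055 - 4087 = -26142)
-28123 + r = -28123 - 26142 = -54265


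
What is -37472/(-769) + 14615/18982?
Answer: 722532439/14597158 ≈ 49.498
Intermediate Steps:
-37472/(-769) + 14615/18982 = -37472*(-1/769) + 14615*(1/18982) = 37472/769 + 14615/18982 = 722532439/14597158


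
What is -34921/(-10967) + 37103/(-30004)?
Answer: 640861083/329053868 ≈ 1.9476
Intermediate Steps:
-34921/(-10967) + 37103/(-30004) = -34921*(-1/10967) + 37103*(-1/30004) = 34921/10967 - 37103/30004 = 640861083/329053868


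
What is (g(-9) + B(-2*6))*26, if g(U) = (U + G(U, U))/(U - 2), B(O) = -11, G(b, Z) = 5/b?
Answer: -26078/99 ≈ -263.41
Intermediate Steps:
g(U) = (U + 5/U)/(-2 + U) (g(U) = (U + 5/U)/(U - 2) = (U + 5/U)/(-2 + U))
(g(-9) + B(-2*6))*26 = ((5 + (-9)**2)/((-9)*(-2 - 9)) - 11)*26 = (-1/9*(5 + 81)/(-11) - 11)*26 = (-1/9*(-1/11)*86 - 11)*26 = (86/99 - 11)*26 = -1003/99*26 = -26078/99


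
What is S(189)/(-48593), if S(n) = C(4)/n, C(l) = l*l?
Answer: -16/9184077 ≈ -1.7421e-6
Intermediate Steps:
C(l) = l²
S(n) = 16/n (S(n) = 4²/n = 16/n)
S(189)/(-48593) = (16/189)/(-48593) = (16*(1/189))*(-1/48593) = (16/189)*(-1/48593) = -16/9184077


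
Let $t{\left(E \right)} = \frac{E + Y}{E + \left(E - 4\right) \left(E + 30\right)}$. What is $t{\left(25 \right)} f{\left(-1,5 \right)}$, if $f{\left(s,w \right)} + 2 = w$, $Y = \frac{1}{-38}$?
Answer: $\frac{2847}{44840} \approx 0.063492$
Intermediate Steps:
$Y = - \frac{1}{38} \approx -0.026316$
$f{\left(s,w \right)} = -2 + w$
$t{\left(E \right)} = \frac{- \frac{1}{38} + E}{E + \left(-4 + E\right) \left(30 + E\right)}$ ($t{\left(E \right)} = \frac{E - \frac{1}{38}}{E + \left(E - 4\right) \left(E + 30\right)} = \frac{- \frac{1}{38} + E}{E + \left(-4 + E\right) \left(30 + E\right)}$)
$t{\left(25 \right)} f{\left(-1,5 \right)} = \frac{- \frac{1}{38} + 25}{-120 + 25^{2} + 27 \cdot 25} \left(-2 + 5\right) = \frac{1}{-120 + 625 + 675} \cdot \frac{949}{38} \cdot 3 = \frac{1}{1180} \cdot \frac{949}{38} \cdot 3 = \frac{949}{44840} \cdot 3 = \frac{2847}{44840}$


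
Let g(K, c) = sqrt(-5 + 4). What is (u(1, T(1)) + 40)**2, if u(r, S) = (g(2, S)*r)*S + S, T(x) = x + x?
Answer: 1760 + 168*I ≈ 1760.0 + 168.0*I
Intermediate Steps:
T(x) = 2*x
g(K, c) = I (g(K, c) = sqrt(-1) = I)
u(r, S) = S + I*S*r (u(r, S) = (I*r)*S + S = I*S*r + S = S + I*S*r)
(u(1, T(1)) + 40)**2 = ((2*1)*(1 + I*1) + 40)**2 = (2*(1 + I) + 40)**2 = ((2 + 2*I) + 40)**2 = (42 + 2*I)**2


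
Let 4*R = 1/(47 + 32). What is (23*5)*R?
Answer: 115/316 ≈ 0.36392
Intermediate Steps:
R = 1/316 (R = 1/(4*(47 + 32)) = (1/4)/79 = (1/4)*(1/79) = 1/316 ≈ 0.0031646)
(23*5)*R = (23*5)*(1/316) = 115*(1/316) = 115/316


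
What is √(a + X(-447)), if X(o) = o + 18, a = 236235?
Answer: √235806 ≈ 485.60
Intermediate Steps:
X(o) = 18 + o
√(a + X(-447)) = √(236235 + (18 - 447)) = √(236235 - 429) = √235806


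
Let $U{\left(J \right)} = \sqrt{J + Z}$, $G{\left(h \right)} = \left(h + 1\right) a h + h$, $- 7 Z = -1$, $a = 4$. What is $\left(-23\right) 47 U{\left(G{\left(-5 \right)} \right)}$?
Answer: $- \frac{1081 \sqrt{3682}}{7} \approx -9370.6$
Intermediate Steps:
$Z = \frac{1}{7}$ ($Z = \left(- \frac{1}{7}\right) \left(-1\right) = \frac{1}{7} \approx 0.14286$)
$G{\left(h \right)} = h + h \left(4 + 4 h\right)$ ($G{\left(h \right)} = \left(h + 1\right) 4 h + h = \left(1 + h\right) 4 h + h = \left(4 + 4 h\right) h + h = h \left(4 + 4 h\right) + h = h + h \left(4 + 4 h\right)$)
$U{\left(J \right)} = \sqrt{\frac{1}{7} + J}$ ($U{\left(J \right)} = \sqrt{J + \frac{1}{7}} = \sqrt{\frac{1}{7} + J}$)
$\left(-23\right) 47 U{\left(G{\left(-5 \right)} \right)} = \left(-23\right) 47 \frac{\sqrt{7 + 49 \left(- 5 \left(5 + 4 \left(-5\right)\right)\right)}}{7} = - 1081 \frac{\sqrt{7 + 49 \left(- 5 \left(5 - 20\right)\right)}}{7} = - 1081 \frac{\sqrt{7 + 49 \left(\left(-5\right) \left(-15\right)\right)}}{7} = - 1081 \frac{\sqrt{7 + 49 \cdot 75}}{7} = - 1081 \frac{\sqrt{7 + 3675}}{7} = - 1081 \frac{\sqrt{3682}}{7} = - \frac{1081 \sqrt{3682}}{7}$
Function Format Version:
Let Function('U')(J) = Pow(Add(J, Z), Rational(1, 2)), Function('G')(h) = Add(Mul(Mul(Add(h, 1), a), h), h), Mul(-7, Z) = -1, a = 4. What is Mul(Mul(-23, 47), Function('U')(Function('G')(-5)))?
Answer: Mul(Rational(-1081, 7), Pow(3682, Rational(1, 2))) ≈ -9370.6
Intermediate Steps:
Z = Rational(1, 7) (Z = Mul(Rational(-1, 7), -1) = Rational(1, 7) ≈ 0.14286)
Function('G')(h) = Add(h, Mul(h, Add(4, Mul(4, h)))) (Function('G')(h) = Add(Mul(Mul(Add(h, 1), 4), h), h) = Add(Mul(Mul(Add(1, h), 4), h), h) = Add(Mul(Add(4, Mul(4, h)), h), h) = Add(Mul(h, Add(4, Mul(4, h))), h) = Add(h, Mul(h, Add(4, Mul(4, h)))))
Function('U')(J) = Pow(Add(Rational(1, 7), J), Rational(1, 2)) (Function('U')(J) = Pow(Add(J, Rational(1, 7)), Rational(1, 2)) = Pow(Add(Rational(1, 7), J), Rational(1, 2)))
Mul(Mul(-23, 47), Function('U')(Function('G')(-5))) = Mul(Mul(-23, 47), Mul(Rational(1, 7), Pow(Add(7, Mul(49, Mul(-5, Add(5, Mul(4, -5))))), Rational(1, 2)))) = Mul(-1081, Mul(Rational(1, 7), Pow(Add(7, Mul(49, Mul(-5, Add(5, -20)))), Rational(1, 2)))) = Mul(-1081, Mul(Rational(1, 7), Pow(Add(7, Mul(49, Mul(-5, -15))), Rational(1, 2)))) = Mul(-1081, Mul(Rational(1, 7), Pow(Add(7, Mul(49, 75)), Rational(1, 2)))) = Mul(-1081, Mul(Rational(1, 7), Pow(Add(7, 3675), Rational(1, 2)))) = Mul(-1081, Mul(Rational(1, 7), Pow(3682, Rational(1, 2)))) = Mul(Rational(-1081, 7), Pow(3682, Rational(1, 2)))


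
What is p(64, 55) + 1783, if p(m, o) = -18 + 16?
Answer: 1781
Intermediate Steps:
p(m, o) = -2
p(64, 55) + 1783 = -2 + 1783 = 1781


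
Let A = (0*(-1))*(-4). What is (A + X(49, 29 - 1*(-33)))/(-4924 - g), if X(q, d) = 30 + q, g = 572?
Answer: -79/5496 ≈ -0.014374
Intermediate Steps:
A = 0 (A = 0*(-4) = 0)
(A + X(49, 29 - 1*(-33)))/(-4924 - g) = (0 + (30 + 49))/(-4924 - 1*572) = (0 + 79)/(-4924 - 572) = 79/(-5496) = 79*(-1/5496) = -79/5496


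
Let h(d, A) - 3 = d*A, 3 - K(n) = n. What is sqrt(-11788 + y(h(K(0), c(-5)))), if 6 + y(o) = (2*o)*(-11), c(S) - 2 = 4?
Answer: 4*I*sqrt(766) ≈ 110.71*I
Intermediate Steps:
K(n) = 3 - n
c(S) = 6 (c(S) = 2 + 4 = 6)
h(d, A) = 3 + A*d (h(d, A) = 3 + d*A = 3 + A*d)
y(o) = -6 - 22*o (y(o) = -6 + (2*o)*(-11) = -6 - 22*o)
sqrt(-11788 + y(h(K(0), c(-5)))) = sqrt(-11788 + (-6 - 22*(3 + 6*(3 - 1*0)))) = sqrt(-11788 + (-6 - 22*(3 + 6*(3 + 0)))) = sqrt(-11788 + (-6 - 22*(3 + 6*3))) = sqrt(-11788 + (-6 - 22*(3 + 18))) = sqrt(-11788 + (-6 - 22*21)) = sqrt(-11788 + (-6 - 462)) = sqrt(-11788 - 468) = sqrt(-12256) = 4*I*sqrt(766)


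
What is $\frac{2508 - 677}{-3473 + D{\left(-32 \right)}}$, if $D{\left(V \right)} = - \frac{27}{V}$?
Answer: $- \frac{58592}{111109} \approx -0.52734$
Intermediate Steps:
$\frac{2508 - 677}{-3473 + D{\left(-32 \right)}} = \frac{2508 - 677}{-3473 - \frac{27}{-32}} = \frac{1831}{-3473 - - \frac{27}{32}} = \frac{1831}{-3473 + \frac{27}{32}} = \frac{1831}{- \frac{111109}{32}} = 1831 \left(- \frac{32}{111109}\right) = - \frac{58592}{111109}$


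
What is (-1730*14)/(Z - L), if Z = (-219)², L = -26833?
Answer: -12110/37397 ≈ -0.32382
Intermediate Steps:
Z = 47961
(-1730*14)/(Z - L) = (-1730*14)/(47961 - 1*(-26833)) = (-346*70)/(47961 + 26833) = -24220/74794 = -24220*1/74794 = -12110/37397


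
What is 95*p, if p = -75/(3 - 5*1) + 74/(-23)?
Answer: 149815/46 ≈ 3256.8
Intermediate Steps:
p = 1577/46 (p = -75/(3 - 5) + 74*(-1/23) = -75/(-2) - 74/23 = -75*(-½) - 74/23 = 75/2 - 74/23 = 1577/46 ≈ 34.283)
95*p = 95*(1577/46) = 149815/46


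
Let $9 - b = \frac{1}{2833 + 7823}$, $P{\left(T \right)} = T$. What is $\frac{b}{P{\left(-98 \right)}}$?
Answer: $- \frac{95903}{1044288} \approx -0.091836$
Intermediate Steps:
$b = \frac{95903}{10656}$ ($b = 9 - \frac{1}{2833 + 7823} = 9 - \frac{1}{10656} = \frac{95903}{10656} \approx 8.9999$)
$\frac{b}{P{\left(-98 \right)}} = \frac{95903}{10656 \left(-98\right)} = \frac{95903}{10656} \left(- \frac{1}{98}\right) = - \frac{95903}{1044288}$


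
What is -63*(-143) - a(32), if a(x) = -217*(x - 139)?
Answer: -14210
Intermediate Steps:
a(x) = 30163 - 217*x (a(x) = -217*(-139 + x) = 30163 - 217*x)
-63*(-143) - a(32) = -63*(-143) - (30163 - 217*32) = 9009 - (30163 - 6944) = 9009 - 1*23219 = 9009 - 23219 = -14210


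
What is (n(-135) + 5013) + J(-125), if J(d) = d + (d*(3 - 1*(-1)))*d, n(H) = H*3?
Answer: 66983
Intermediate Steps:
n(H) = 3*H
J(d) = d + 4*d² (J(d) = d + (d*(3 + 1))*d = d + (d*4)*d = d + (4*d)*d = d + 4*d²)
(n(-135) + 5013) + J(-125) = (3*(-135) + 5013) - 125*(1 + 4*(-125)) = (-405 + 5013) - 125*(1 - 500) = 4608 - 125*(-499) = 4608 + 62375 = 66983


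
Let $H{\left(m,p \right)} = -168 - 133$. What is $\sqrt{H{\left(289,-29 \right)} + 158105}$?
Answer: $2 \sqrt{39451} \approx 397.25$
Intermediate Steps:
$H{\left(m,p \right)} = -301$
$\sqrt{H{\left(289,-29 \right)} + 158105} = \sqrt{-301 + 158105} = \sqrt{157804} = 2 \sqrt{39451}$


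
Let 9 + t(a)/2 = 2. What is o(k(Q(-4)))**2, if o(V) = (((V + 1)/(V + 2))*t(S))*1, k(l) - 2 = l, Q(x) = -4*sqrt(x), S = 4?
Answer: 17493/100 - 931*I/25 ≈ 174.93 - 37.24*I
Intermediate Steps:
t(a) = -14 (t(a) = -18 + 2*2 = -18 + 4 = -14)
k(l) = 2 + l
o(V) = -14*(1 + V)/(2 + V) (o(V) = (((V + 1)/(V + 2))*(-14))*1 = (((1 + V)/(2 + V))*(-14))*1 = -14*(1 + V)/(2 + V)*1 = -14*(1 + V)/(2 + V))
o(k(Q(-4)))**2 = (14*(-1 - (2 - 8*I))/(2 + (2 - 8*I)))**2 = (14*(-1 + (-2 + 8*I))/(4 - 8*I))**2 = (14*((4 + 8*I)/80)*(-3 + 8*I))**2 = (7*(-3 + 8*I)*(4 + 8*I)/40)**2 = 49*(-3 + 8*I)**2*(4 + 8*I)**2/1600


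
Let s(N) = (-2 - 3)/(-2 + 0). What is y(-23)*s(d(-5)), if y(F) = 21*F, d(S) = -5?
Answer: -2415/2 ≈ -1207.5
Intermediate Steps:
s(N) = 5/2 (s(N) = -5/(-2) = -5*(-½) = 5/2)
y(-23)*s(d(-5)) = (21*(-23))*(5/2) = -483*5/2 = -2415/2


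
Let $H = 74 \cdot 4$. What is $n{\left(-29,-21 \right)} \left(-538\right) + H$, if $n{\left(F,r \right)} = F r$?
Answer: $-327346$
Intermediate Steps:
$H = 296$
$n{\left(-29,-21 \right)} \left(-538\right) + H = \left(-29\right) \left(-21\right) \left(-538\right) + 296 = 609 \left(-538\right) + 296 = -327642 + 296 = -327346$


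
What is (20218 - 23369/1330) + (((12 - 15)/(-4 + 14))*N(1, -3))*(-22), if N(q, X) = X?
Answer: 26840237/1330 ≈ 20181.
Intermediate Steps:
(20218 - 23369/1330) + (((12 - 15)/(-4 + 14))*N(1, -3))*(-22) = (20218 - 23369/1330) + (((12 - 15)/(-4 + 14))*(-3))*(-22) = (20218 - 23369*1/1330) + (-3/10*(-3))*(-22) = (20218 - 23369/1330) + (-3*1/10*(-3))*(-22) = 26866571/1330 - 3/10*(-3)*(-22) = 26866571/1330 + (9/10)*(-22) = 26866571/1330 - 99/5 = 26840237/1330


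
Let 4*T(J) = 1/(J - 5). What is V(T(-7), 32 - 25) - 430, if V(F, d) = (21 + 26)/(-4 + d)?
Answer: -1243/3 ≈ -414.33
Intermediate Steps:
T(J) = 1/(4*(-5 + J)) (T(J) = 1/(4*(J - 5)) = 1/(4*(-5 + J)))
V(F, d) = 47/(-4 + d)
V(T(-7), 32 - 25) - 430 = 47/(-4 + (32 - 25)) - 430 = 47/(-4 + 7) - 430 = 47/3 - 430 = -1243/3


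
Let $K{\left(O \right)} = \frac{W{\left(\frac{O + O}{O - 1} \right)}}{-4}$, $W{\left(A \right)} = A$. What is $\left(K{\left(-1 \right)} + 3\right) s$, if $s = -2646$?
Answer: $- \frac{14553}{2} \approx -7276.5$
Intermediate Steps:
$K{\left(O \right)} = - \frac{O}{2 \left(-1 + O\right)}$ ($K{\left(O \right)} = \frac{\left(O + O\right) \frac{1}{O - 1}}{-4} = \frac{2 O}{-1 + O} \left(- \frac{1}{4}\right) = - \frac{O}{2 \left(-1 + O\right)}$)
$\left(K{\left(-1 \right)} + 3\right) s = \left(\left(-1\right) \left(-1\right) \frac{1}{-2 + 2 \left(-1\right)} + 3\right) \left(-2646\right) = \left(\left(-1\right) \left(-1\right) \frac{1}{-2 - 2} + 3\right) \left(-2646\right) = \left(\left(-1\right) \left(-1\right) \frac{1}{-4} + 3\right) \left(-2646\right) = \left(\left(-1\right) \left(-1\right) \left(- \frac{1}{4}\right) + 3\right) \left(-2646\right) = \left(- \frac{1}{4} + 3\right) \left(-2646\right) = \frac{11}{4} \left(-2646\right) = - \frac{14553}{2}$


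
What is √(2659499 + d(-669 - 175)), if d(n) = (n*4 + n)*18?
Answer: √2583539 ≈ 1607.3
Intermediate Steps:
d(n) = 90*n (d(n) = (4*n + n)*18 = (5*n)*18 = 90*n)
√(2659499 + d(-669 - 175)) = √(2659499 + 90*(-669 - 175)) = √(2659499 + 90*(-844)) = √(2659499 - 75960) = √2583539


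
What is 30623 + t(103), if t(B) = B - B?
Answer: 30623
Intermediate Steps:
t(B) = 0
30623 + t(103) = 30623 + 0 = 30623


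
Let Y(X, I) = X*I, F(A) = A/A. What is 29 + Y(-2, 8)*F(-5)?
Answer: 13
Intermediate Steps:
F(A) = 1
Y(X, I) = I*X
29 + Y(-2, 8)*F(-5) = 29 + (8*(-2))*1 = 29 - 16*1 = 29 - 16 = 13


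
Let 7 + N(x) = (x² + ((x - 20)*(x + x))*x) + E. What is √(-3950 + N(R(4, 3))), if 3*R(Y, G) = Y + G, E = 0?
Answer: I*√335658/9 ≈ 64.373*I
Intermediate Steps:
R(Y, G) = G/3 + Y/3 (R(Y, G) = (Y + G)/3 = (G + Y)/3 = G/3 + Y/3)
N(x) = -7 + x² + 2*x²*(-20 + x) (N(x) = -7 + ((x² + ((x - 20)*(x + x))*x) + 0) = -7 + ((x² + ((-20 + x)*(2*x))*x) + 0) = -7 + ((x² + (2*x*(-20 + x))*x) + 0) = -7 + ((x² + 2*x²*(-20 + x)) + 0) = -7 + (x² + 2*x²*(-20 + x)) = -7 + x² + 2*x²*(-20 + x))
√(-3950 + N(R(4, 3))) = √(-3950 + (-7 - 39*((⅓)*3 + (⅓)*4)² + 2*((⅓)*3 + (⅓)*4)³)) = √(-3950 + (-7 - 39*(1 + 4/3)² + 2*(1 + 4/3)³)) = √(-3950 + (-7 - 39*(7/3)² + 2*(7/3)³)) = √(-3950 + (-7 - 39*49/9 + 2*(343/27))) = √(-3950 + (-7 - 637/3 + 686/27)) = √(-3950 - 5236/27) = √(-111886/27) = I*√335658/9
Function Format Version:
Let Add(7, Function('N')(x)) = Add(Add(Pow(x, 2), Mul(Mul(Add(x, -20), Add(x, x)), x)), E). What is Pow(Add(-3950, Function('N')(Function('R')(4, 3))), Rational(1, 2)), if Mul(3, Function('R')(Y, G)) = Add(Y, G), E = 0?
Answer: Mul(Rational(1, 9), I, Pow(335658, Rational(1, 2))) ≈ Mul(64.373, I)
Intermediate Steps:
Function('R')(Y, G) = Add(Mul(Rational(1, 3), G), Mul(Rational(1, 3), Y)) (Function('R')(Y, G) = Mul(Rational(1, 3), Add(Y, G)) = Mul(Rational(1, 3), Add(G, Y)) = Add(Mul(Rational(1, 3), G), Mul(Rational(1, 3), Y)))
Function('N')(x) = Add(-7, Pow(x, 2), Mul(2, Pow(x, 2), Add(-20, x))) (Function('N')(x) = Add(-7, Add(Add(Pow(x, 2), Mul(Mul(Add(x, -20), Add(x, x)), x)), 0)) = Add(-7, Add(Add(Pow(x, 2), Mul(Mul(Add(-20, x), Mul(2, x)), x)), 0)) = Add(-7, Add(Add(Pow(x, 2), Mul(Mul(2, x, Add(-20, x)), x)), 0)) = Add(-7, Add(Add(Pow(x, 2), Mul(2, Pow(x, 2), Add(-20, x))), 0)) = Add(-7, Add(Pow(x, 2), Mul(2, Pow(x, 2), Add(-20, x)))) = Add(-7, Pow(x, 2), Mul(2, Pow(x, 2), Add(-20, x))))
Pow(Add(-3950, Function('N')(Function('R')(4, 3))), Rational(1, 2)) = Pow(Add(-3950, Add(-7, Mul(-39, Pow(Add(Mul(Rational(1, 3), 3), Mul(Rational(1, 3), 4)), 2)), Mul(2, Pow(Add(Mul(Rational(1, 3), 3), Mul(Rational(1, 3), 4)), 3)))), Rational(1, 2)) = Pow(Add(-3950, Add(-7, Mul(-39, Pow(Add(1, Rational(4, 3)), 2)), Mul(2, Pow(Add(1, Rational(4, 3)), 3)))), Rational(1, 2)) = Pow(Add(-3950, Add(-7, Mul(-39, Pow(Rational(7, 3), 2)), Mul(2, Pow(Rational(7, 3), 3)))), Rational(1, 2)) = Pow(Add(-3950, Add(-7, Mul(-39, Rational(49, 9)), Mul(2, Rational(343, 27)))), Rational(1, 2)) = Pow(Add(-3950, Add(-7, Rational(-637, 3), Rational(686, 27))), Rational(1, 2)) = Pow(Add(-3950, Rational(-5236, 27)), Rational(1, 2)) = Pow(Rational(-111886, 27), Rational(1, 2)) = Mul(Rational(1, 9), I, Pow(335658, Rational(1, 2)))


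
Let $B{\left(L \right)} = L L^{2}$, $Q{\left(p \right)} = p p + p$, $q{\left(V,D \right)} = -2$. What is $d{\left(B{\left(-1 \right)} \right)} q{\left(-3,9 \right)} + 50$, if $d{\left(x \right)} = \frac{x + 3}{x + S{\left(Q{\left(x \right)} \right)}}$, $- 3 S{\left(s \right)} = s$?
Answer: $54$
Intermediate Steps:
$Q{\left(p \right)} = p + p^{2}$ ($Q{\left(p \right)} = p^{2} + p = p + p^{2}$)
$B{\left(L \right)} = L^{3}$
$S{\left(s \right)} = - \frac{s}{3}$
$d{\left(x \right)} = \frac{3 + x}{x - \frac{x \left(1 + x\right)}{3}}$ ($d{\left(x \right)} = \frac{x + 3}{x - \frac{x \left(1 + x\right)}{3}} = \frac{3 + x}{x - \frac{x \left(1 + x\right)}{3}}$)
$d{\left(B{\left(-1 \right)} \right)} q{\left(-3,9 \right)} + 50 = \frac{3 \left(-3 - \left(-1\right)^{3}\right)}{\left(-1\right)^{3} \left(-2 + \left(-1\right)^{3}\right)} \left(-2\right) + 50 = \frac{3 \left(-3 - -1\right)}{\left(-1\right) \left(-2 - 1\right)} \left(-2\right) + 50 = 3 \left(-1\right) \frac{1}{-3} \left(-3 + 1\right) \left(-2\right) + 50 = 3 \left(-1\right) \left(- \frac{1}{3}\right) \left(-2\right) \left(-2\right) + 50 = \left(-2\right) \left(-2\right) + 50 = 4 + 50 = 54$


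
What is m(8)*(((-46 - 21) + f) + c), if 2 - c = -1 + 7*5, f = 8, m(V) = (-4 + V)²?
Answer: -1456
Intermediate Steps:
c = -32 (c = 2 - (-1 + 7*5) = 2 - (-1 + 35) = 2 - 1*34 = 2 - 34 = -32)
m(8)*(((-46 - 21) + f) + c) = (-4 + 8)²*(((-46 - 21) + 8) - 32) = 4²*((-67 + 8) - 32) = 16*(-59 - 32) = 16*(-91) = -1456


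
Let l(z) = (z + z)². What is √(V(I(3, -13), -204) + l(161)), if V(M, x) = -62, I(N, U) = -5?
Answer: √103622 ≈ 321.90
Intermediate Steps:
l(z) = 4*z² (l(z) = (2*z)² = 4*z²)
√(V(I(3, -13), -204) + l(161)) = √(-62 + 4*161²) = √(-62 + 4*25921) = √(-62 + 103684) = √103622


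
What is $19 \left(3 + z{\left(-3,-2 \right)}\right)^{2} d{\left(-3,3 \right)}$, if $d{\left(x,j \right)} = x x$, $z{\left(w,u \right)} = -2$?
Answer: $171$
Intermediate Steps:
$d{\left(x,j \right)} = x^{2}$
$19 \left(3 + z{\left(-3,-2 \right)}\right)^{2} d{\left(-3,3 \right)} = 19 \left(3 - 2\right)^{2} \left(-3\right)^{2} = 19 \cdot 1^{2} \cdot 9 = 19 \cdot 1 \cdot 9 = 19 \cdot 9 = 171$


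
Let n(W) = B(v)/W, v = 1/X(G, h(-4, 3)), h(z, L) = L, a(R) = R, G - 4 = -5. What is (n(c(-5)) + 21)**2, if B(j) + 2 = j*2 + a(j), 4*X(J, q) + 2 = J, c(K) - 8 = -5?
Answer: 361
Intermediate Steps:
G = -1 (G = 4 - 5 = -1)
c(K) = 3 (c(K) = 8 - 5 = 3)
X(J, q) = -1/2 + J/4
v = -4/3 (v = 1/(-1/2 + (1/4)*(-1)) = 1/(-1/2 - 1/4) = 1/(-3/4) = -4/3 ≈ -1.3333)
B(j) = -2 + 3*j (B(j) = -2 + (j*2 + j) = -2 + (2*j + j) = -2 + 3*j)
n(W) = -6/W (n(W) = (-2 + 3*(-4/3))/W = (-2 - 4)/W = -6/W)
(n(c(-5)) + 21)**2 = (-6/3 + 21)**2 = (-6*1/3 + 21)**2 = (-2 + 21)**2 = 19**2 = 361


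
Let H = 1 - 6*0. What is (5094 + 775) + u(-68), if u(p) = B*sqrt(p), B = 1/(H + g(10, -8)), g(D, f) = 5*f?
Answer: 5869 - 2*I*sqrt(17)/39 ≈ 5869.0 - 0.21144*I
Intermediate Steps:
H = 1 (H = 1 + 0 = 1)
B = -1/39 (B = 1/(1 + 5*(-8)) = 1/(1 - 40) = 1/(-39) = -1/39 ≈ -0.025641)
u(p) = -sqrt(p)/39
(5094 + 775) + u(-68) = (5094 + 775) - 2*I*sqrt(17)/39 = 5869 - 2*I*sqrt(17)/39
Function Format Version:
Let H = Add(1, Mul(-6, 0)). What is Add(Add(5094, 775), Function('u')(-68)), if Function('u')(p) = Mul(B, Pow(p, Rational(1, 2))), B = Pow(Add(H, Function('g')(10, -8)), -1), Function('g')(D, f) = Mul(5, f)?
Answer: Add(5869, Mul(Rational(-2, 39), I, Pow(17, Rational(1, 2)))) ≈ Add(5869.0, Mul(-0.21144, I))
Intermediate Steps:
H = 1 (H = Add(1, 0) = 1)
B = Rational(-1, 39) (B = Pow(Add(1, Mul(5, -8)), -1) = Pow(Add(1, -40), -1) = Pow(-39, -1) = Rational(-1, 39) ≈ -0.025641)
Function('u')(p) = Mul(Rational(-1, 39), Pow(p, Rational(1, 2)))
Add(Add(5094, 775), Function('u')(-68)) = Add(Add(5094, 775), Mul(Rational(-1, 39), Pow(-68, Rational(1, 2)))) = Add(5869, Mul(Rational(-1, 39), Mul(2, I, Pow(17, Rational(1, 2))))) = Add(5869, Mul(Rational(-2, 39), I, Pow(17, Rational(1, 2))))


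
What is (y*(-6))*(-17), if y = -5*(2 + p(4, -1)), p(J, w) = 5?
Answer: -3570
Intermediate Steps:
y = -35 (y = -5*(2 + 5) = -5*7 = -35)
(y*(-6))*(-17) = -35*(-6)*(-17) = 210*(-17) = -3570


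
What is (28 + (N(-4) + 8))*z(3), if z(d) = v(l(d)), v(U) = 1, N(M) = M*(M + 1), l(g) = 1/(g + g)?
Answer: 48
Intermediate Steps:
l(g) = 1/(2*g)
N(M) = M*(1 + M)
z(d) = 1
(28 + (N(-4) + 8))*z(3) = (28 + (-4*(1 - 4) + 8))*1 = (28 + (-4*(-3) + 8))*1 = (28 + (12 + 8))*1 = (28 + 20)*1 = 48*1 = 48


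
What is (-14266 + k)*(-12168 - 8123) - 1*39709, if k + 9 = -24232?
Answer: 781305828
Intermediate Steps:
k = -24241 (k = -9 - 24232 = -24241)
(-14266 + k)*(-12168 - 8123) - 1*39709 = (-14266 - 24241)*(-12168 - 8123) - 1*39709 = -38507*(-20291) - 39709 = 781345537 - 39709 = 781305828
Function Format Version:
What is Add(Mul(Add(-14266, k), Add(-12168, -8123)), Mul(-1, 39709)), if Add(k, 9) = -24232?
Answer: 781305828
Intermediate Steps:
k = -24241 (k = Add(-9, -24232) = -24241)
Add(Mul(Add(-14266, k), Add(-12168, -8123)), Mul(-1, 39709)) = Add(Mul(Add(-14266, -24241), Add(-12168, -8123)), Mul(-1, 39709)) = Add(Mul(-38507, -20291), -39709) = Add(781345537, -39709) = 781305828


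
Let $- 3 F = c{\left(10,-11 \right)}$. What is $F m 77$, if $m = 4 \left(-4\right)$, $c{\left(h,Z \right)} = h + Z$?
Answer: $- \frac{1232}{3} \approx -410.67$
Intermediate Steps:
$c{\left(h,Z \right)} = Z + h$
$F = \frac{1}{3}$ ($F = - \frac{-11 + 10}{3} = \left(- \frac{1}{3}\right) \left(-1\right) = \frac{1}{3} \approx 0.33333$)
$m = -16$
$F m 77 = \frac{1}{3} \left(-16\right) 77 = \left(- \frac{16}{3}\right) 77 = - \frac{1232}{3}$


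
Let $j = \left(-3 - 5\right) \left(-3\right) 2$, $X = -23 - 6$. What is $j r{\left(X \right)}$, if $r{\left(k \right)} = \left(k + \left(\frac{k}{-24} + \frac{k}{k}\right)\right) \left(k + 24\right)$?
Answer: $6430$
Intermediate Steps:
$X = -29$ ($X = -23 - 6 = -29$)
$r{\left(k \right)} = \left(1 + \frac{23 k}{24}\right) \left(24 + k\right)$ ($r{\left(k \right)} = \left(k + \left(k \left(- \frac{1}{24}\right) + 1\right)\right) \left(24 + k\right) = \left(k - \left(-1 + \frac{k}{24}\right)\right) \left(24 + k\right) = \left(1 + \frac{23 k}{24}\right) \left(24 + k\right)$)
$j = 48$ ($j = \left(-3 - 5\right) \left(-3\right) 2 = \left(-8\right) \left(-3\right) 2 = 24 \cdot 2 = 48$)
$j r{\left(X \right)} = 48 \left(24 + 24 \left(-29\right) + \frac{23 \left(-29\right)^{2}}{24}\right) = 48 \left(24 - 696 + \frac{23}{24} \cdot 841\right) = 48 \left(24 - 696 + \frac{19343}{24}\right) = 48 \cdot \frac{3215}{24} = 6430$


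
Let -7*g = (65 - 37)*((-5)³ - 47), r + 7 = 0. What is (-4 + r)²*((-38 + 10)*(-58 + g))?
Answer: -2134440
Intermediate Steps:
r = -7 (r = -7 + 0 = -7)
g = 688 (g = -(65 - 37)*((-5)³ - 47)/7 = -4*(-125 - 47) = -4*(-172) = -⅐*(-4816) = 688)
(-4 + r)²*((-38 + 10)*(-58 + g)) = (-4 - 7)²*((-38 + 10)*(-58 + 688)) = (-11)²*(-28*630) = 121*(-17640) = -2134440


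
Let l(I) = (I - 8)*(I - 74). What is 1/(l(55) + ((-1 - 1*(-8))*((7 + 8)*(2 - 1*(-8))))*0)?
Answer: -1/893 ≈ -0.0011198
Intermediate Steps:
l(I) = (-74 + I)*(-8 + I) (l(I) = (-8 + I)*(-74 + I) = (-74 + I)*(-8 + I))
1/(l(55) + ((-1 - 1*(-8))*((7 + 8)*(2 - 1*(-8))))*0) = 1/((592 + 55² - 82*55) + ((-1 - 1*(-8))*((7 + 8)*(2 - 1*(-8))))*0) = 1/((592 + 3025 - 4510) + ((-1 + 8)*(15*(2 + 8)))*0) = 1/(-893 + (7*(15*10))*0) = 1/(-893 + (7*150)*0) = 1/(-893 + 1050*0) = 1/(-893 + 0) = 1/(-893) = -1/893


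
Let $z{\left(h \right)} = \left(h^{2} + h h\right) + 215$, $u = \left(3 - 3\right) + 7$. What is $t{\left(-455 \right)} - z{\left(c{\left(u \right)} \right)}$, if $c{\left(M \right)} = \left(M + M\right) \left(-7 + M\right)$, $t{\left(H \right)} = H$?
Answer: $-670$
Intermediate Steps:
$u = 7$ ($u = 0 + 7 = 7$)
$c{\left(M \right)} = 2 M \left(-7 + M\right)$
$z{\left(h \right)} = 215 + 2 h^{2}$ ($z{\left(h \right)} = \left(h^{2} + h^{2}\right) + 215 = 2 h^{2} + 215 = 215 + 2 h^{2}$)
$t{\left(-455 \right)} - z{\left(c{\left(u \right)} \right)} = -455 - \left(215 + 2 \left(2 \cdot 7 \left(-7 + 7\right)\right)^{2}\right) = -455 - \left(215 + 2 \left(2 \cdot 7 \cdot 0\right)^{2}\right) = -455 - \left(215 + 2 \cdot 0^{2}\right) = -455 - \left(215 + 2 \cdot 0\right) = -455 - \left(215 + 0\right) = -455 - 215 = -670$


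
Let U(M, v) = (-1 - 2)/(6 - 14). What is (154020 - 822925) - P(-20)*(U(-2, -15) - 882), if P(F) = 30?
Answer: -2569825/4 ≈ -6.4246e+5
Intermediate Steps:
U(M, v) = 3/8 (U(M, v) = -3/(-8) = -3*(-⅛) = 3/8)
(154020 - 822925) - P(-20)*(U(-2, -15) - 882) = (154020 - 822925) - 30*(3/8 - 882) = -668905 - 30*(-7053)/8 = -668905 - 1*(-105795/4) = -668905 + 105795/4 = -2569825/4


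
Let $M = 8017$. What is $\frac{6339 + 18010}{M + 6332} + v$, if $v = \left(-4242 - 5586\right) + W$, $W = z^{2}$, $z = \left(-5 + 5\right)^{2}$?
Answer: $- \frac{140997623}{14349} \approx -9826.3$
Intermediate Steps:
$z = 0$ ($z = 0^{2} = 0$)
$W = 0$ ($W = 0^{2} = 0$)
$v = -9828$ ($v = \left(-4242 - 5586\right) + 0 = -9828 + 0 = -9828$)
$\frac{6339 + 18010}{M + 6332} + v = \frac{6339 + 18010}{8017 + 6332} - 9828 = \frac{24349}{14349} - 9828 = - \frac{140997623}{14349}$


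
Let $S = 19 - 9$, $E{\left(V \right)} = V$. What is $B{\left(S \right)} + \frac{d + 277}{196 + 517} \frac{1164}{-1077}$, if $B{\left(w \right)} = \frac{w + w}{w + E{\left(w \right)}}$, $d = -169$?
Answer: $\frac{214063}{255967} \approx 0.83629$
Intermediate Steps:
$S = 10$ ($S = 19 - 9 = 10$)
$B{\left(w \right)} = 1$ ($B{\left(w \right)} = \frac{w + w}{w + w} = \frac{2 w}{2 w} = 2 w \frac{1}{2 w} = 1$)
$B{\left(S \right)} + \frac{d + 277}{196 + 517} \frac{1164}{-1077} = 1 + \frac{-169 + 277}{196 + 517} \frac{1164}{-1077} = 1 + \frac{108}{713} \cdot 1164 \left(- \frac{1}{1077}\right) = 1 + 108 \cdot \frac{1}{713} \left(- \frac{388}{359}\right) = 1 + \frac{108}{713} \left(- \frac{388}{359}\right) = 1 - \frac{41904}{255967} = \frac{214063}{255967}$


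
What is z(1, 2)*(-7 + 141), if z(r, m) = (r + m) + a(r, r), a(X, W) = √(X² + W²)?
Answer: 402 + 134*√2 ≈ 591.50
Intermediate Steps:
a(X, W) = √(W² + X²)
z(r, m) = m + r + √2*√(r²) (z(r, m) = (r + m) + √(r² + r²) = (m + r) + √(2*r²) = (m + r) + √2*√(r²) = m + r + √2*√(r²))
z(1, 2)*(-7 + 141) = (2 + 1 + √2*√(1²))*(-7 + 141) = (2 + 1 + √2*√1)*134 = (2 + 1 + √2*1)*134 = (2 + 1 + √2)*134 = (3 + √2)*134 = 402 + 134*√2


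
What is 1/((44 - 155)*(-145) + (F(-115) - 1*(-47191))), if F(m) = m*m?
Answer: 1/76511 ≈ 1.3070e-5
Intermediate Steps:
F(m) = m²
1/((44 - 155)*(-145) + (F(-115) - 1*(-47191))) = 1/((44 - 155)*(-145) + ((-115)² - 1*(-47191))) = 1/(-111*(-145) + (13225 + 47191)) = 1/(16095 + 60416) = 1/76511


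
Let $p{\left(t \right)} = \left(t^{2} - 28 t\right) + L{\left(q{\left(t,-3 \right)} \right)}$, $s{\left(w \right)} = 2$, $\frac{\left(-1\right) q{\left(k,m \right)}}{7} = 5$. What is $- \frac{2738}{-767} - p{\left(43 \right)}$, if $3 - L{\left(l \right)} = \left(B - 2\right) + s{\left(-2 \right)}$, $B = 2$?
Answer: $- \frac{492744}{767} \approx -642.43$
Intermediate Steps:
$q{\left(k,m \right)} = -35$ ($q{\left(k,m \right)} = \left(-7\right) 5 = -35$)
$L{\left(l \right)} = 1$ ($L{\left(l \right)} = 3 - \left(\left(2 - 2\right) + 2\right) = 3 - \left(0 + 2\right) = 3 - 2 = 1$)
$p{\left(t \right)} = 1 + t^{2} - 28 t$ ($p{\left(t \right)} = \left(t^{2} - 28 t\right) + 1 = 1 + t^{2} - 28 t$)
$- \frac{2738}{-767} - p{\left(43 \right)} = - \frac{2738}{-767} - \left(1 + 43^{2} - 1204\right) = \left(-2738\right) \left(- \frac{1}{767}\right) - \left(1 + 1849 - 1204\right) = \frac{2738}{767} - 646 = - \frac{492744}{767}$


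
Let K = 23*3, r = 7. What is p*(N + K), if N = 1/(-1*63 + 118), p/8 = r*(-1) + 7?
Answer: 0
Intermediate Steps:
p = 0 (p = 8*(7*(-1) + 7) = 8*(-7 + 7) = 8*0 = 0)
K = 69
N = 1/55 (N = 1/(-63 + 118) = 1/55 ≈ 0.018182)
p*(N + K) = 0*(1/55 + 69) = 0*(3796/55) = 0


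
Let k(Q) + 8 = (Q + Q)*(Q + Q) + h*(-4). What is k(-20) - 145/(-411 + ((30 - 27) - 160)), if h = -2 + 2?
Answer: 904401/568 ≈ 1592.3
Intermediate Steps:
h = 0
k(Q) = -8 + 4*Q**2 (k(Q) = -8 + ((Q + Q)*(Q + Q) + 0*(-4)) = -8 + ((2*Q)*(2*Q) + 0) = -8 + (4*Q**2 + 0) = -8 + 4*Q**2)
k(-20) - 145/(-411 + ((30 - 27) - 160)) = (-8 + 4*(-20)**2) - 145/(-411 + ((30 - 27) - 160)) = (-8 + 4*400) - 145/(-411 + (3 - 160)) = (-8 + 1600) - 145/(-411 - 157) = 1592 - 145/(-568) = 1592 - 1/568*(-145) = 1592 + 145/568 = 904401/568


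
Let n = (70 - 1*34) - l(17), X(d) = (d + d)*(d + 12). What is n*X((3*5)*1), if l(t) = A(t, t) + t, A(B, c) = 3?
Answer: 12960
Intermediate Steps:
X(d) = 2*d*(12 + d) (X(d) = (2*d)*(12 + d) = 2*d*(12 + d))
l(t) = 3 + t
n = 16 (n = (70 - 1*34) - (3 + 17) = (70 - 34) - 1*20 = 36 - 20 = 16)
n*X((3*5)*1) = 16*(2*((3*5)*1)*(12 + (3*5)*1)) = 16*(2*(15*1)*(12 + 15*1)) = 16*(2*15*(12 + 15)) = 16*(2*15*27) = 16*810 = 12960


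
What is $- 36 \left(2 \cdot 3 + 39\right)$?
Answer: $-1620$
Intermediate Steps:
$- 36 \left(2 \cdot 3 + 39\right) = - 36 \left(6 + 39\right) = \left(-36\right) 45 = -1620$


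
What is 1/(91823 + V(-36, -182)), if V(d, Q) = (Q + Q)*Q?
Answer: 1/158071 ≈ 6.3263e-6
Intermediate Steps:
V(d, Q) = 2*Q**2 (V(d, Q) = (2*Q)*Q = 2*Q**2)
1/(91823 + V(-36, -182)) = 1/(91823 + 2*(-182)**2) = 1/(91823 + 2*33124) = 1/(91823 + 66248) = 1/158071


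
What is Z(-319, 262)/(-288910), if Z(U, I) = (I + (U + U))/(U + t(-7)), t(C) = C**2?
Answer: -94/19501425 ≈ -4.8202e-6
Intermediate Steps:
Z(U, I) = (I + 2*U)/(49 + U) (Z(U, I) = (I + (U + U))/(U + (-7)**2) = (I + 2*U)/(U + 49) = (I + 2*U)/(49 + U))
Z(-319, 262)/(-288910) = ((262 + 2*(-319))/(49 - 319))/(-288910) = ((262 - 638)/(-270))*(-1/288910) = -1/270*(-376)*(-1/288910) = (188/135)*(-1/288910) = -94/19501425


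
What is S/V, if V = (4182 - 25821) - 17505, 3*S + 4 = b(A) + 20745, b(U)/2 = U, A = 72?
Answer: -20885/117432 ≈ -0.17785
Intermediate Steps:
b(U) = 2*U
S = 20885/3 (S = -4/3 + (2*72 + 20745)/3 = -4/3 + (144 + 20745)/3 = -4/3 + (⅓)*20889 = -4/3 + 6963 = 20885/3 ≈ 6961.7)
V = -39144 (V = -21639 - 17505 = -39144)
S/V = (20885/3)/(-39144) = (20885/3)*(-1/39144) = -20885/117432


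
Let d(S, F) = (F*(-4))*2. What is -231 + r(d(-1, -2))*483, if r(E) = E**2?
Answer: 123417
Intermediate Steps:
d(S, F) = -8*F (d(S, F) = -4*F*2 = -8*F)
-231 + r(d(-1, -2))*483 = -231 + (-8*(-2))**2*483 = -231 + 16**2*483 = -231 + 256*483 = -231 + 123648 = 123417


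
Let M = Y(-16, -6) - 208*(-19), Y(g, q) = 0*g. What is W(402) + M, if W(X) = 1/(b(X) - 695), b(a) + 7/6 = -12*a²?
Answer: 45999956074/11639665 ≈ 3952.0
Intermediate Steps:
Y(g, q) = 0
b(a) = -7/6 - 12*a²
M = 3952 (M = 0 - 208*(-19) = 0 + 3952 = 3952)
W(X) = 1/(-4177/6 - 12*X²) (W(X) = 1/((-7/6 - 12*X²) - 695) = 1/(-4177/6 - 12*X²))
W(402) + M = -6/(4177 + 72*402²) + 3952 = -6/(4177 + 72*161604) + 3952 = -6/(4177 + 11635488) + 3952 = -6/11639665 + 3952 = 45999956074/11639665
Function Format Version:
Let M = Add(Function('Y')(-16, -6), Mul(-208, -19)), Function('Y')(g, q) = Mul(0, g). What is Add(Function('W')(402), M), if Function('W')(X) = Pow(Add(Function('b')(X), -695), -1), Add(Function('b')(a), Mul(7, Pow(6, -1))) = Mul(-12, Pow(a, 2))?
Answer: Rational(45999956074, 11639665) ≈ 3952.0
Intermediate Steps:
Function('Y')(g, q) = 0
Function('b')(a) = Add(Rational(-7, 6), Mul(-12, Pow(a, 2)))
M = 3952 (M = Add(0, Mul(-208, -19)) = Add(0, 3952) = 3952)
Function('W')(X) = Pow(Add(Rational(-4177, 6), Mul(-12, Pow(X, 2))), -1) (Function('W')(X) = Pow(Add(Add(Rational(-7, 6), Mul(-12, Pow(X, 2))), -695), -1) = Pow(Add(Rational(-4177, 6), Mul(-12, Pow(X, 2))), -1))
Add(Function('W')(402), M) = Add(Mul(-6, Pow(Add(4177, Mul(72, Pow(402, 2))), -1)), 3952) = Add(Mul(-6, Pow(Add(4177, Mul(72, 161604)), -1)), 3952) = Add(Mul(-6, Pow(Add(4177, 11635488), -1)), 3952) = Add(Mul(-6, Pow(11639665, -1)), 3952) = Add(Mul(-6, Rational(1, 11639665)), 3952) = Add(Rational(-6, 11639665), 3952) = Rational(45999956074, 11639665)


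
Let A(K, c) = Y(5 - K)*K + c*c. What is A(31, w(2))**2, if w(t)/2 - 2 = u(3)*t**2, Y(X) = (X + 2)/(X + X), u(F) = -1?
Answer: 155236/169 ≈ 918.56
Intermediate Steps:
Y(X) = (2 + X)/(2*X) (Y(X) = (2 + X)/((2*X)) = (2 + X)*(1/(2*X)) = (2 + X)/(2*X))
w(t) = 4 - 2*t**2 (w(t) = 4 + 2*(-t**2) = 4 - 2*t**2)
A(K, c) = c**2 + K*(7 - K)/(2*(5 - K)) (A(K, c) = ((2 + (5 - K))/(2*(5 - K)))*K + c*c = ((7 - K)/(2*(5 - K)))*K + c**2 = K*(7 - K)/(2*(5 - K)) + c**2 = c**2 + K*(7 - K)/(2*(5 - K)))
A(31, w(2))**2 = ((31*(-7 + 31) + 2*(4 - 2*2**2)**2*(-5 + 31))/(2*(-5 + 31)))**2 = ((1/2)*(31*24 + 2*(4 - 2*4)**2*26)/26)**2 = ((1/2)*(1/26)*(744 + 2*(4 - 8)**2*26))**2 = ((1/2)*(1/26)*(744 + 2*(-4)**2*26))**2 = ((1/2)*(1/26)*(744 + 2*16*26))**2 = ((1/2)*(1/26)*(744 + 832))**2 = ((1/2)*(1/26)*1576)**2 = (394/13)**2 = 155236/169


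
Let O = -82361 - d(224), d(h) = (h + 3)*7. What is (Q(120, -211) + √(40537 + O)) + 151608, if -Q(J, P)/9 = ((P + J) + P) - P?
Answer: 152427 + I*√43413 ≈ 1.5243e+5 + 208.36*I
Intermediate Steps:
d(h) = 21 + 7*h (d(h) = (3 + h)*7 = 21 + 7*h)
Q(J, P) = -9*J - 9*P (Q(J, P) = -9*(((P + J) + P) - P) = -9*(((J + P) + P) - P) = -9*((J + 2*P) - P) = -9*(J + P) = -9*J - 9*P)
O = -83950 (O = -82361 - (21 + 7*224) = -82361 - (21 + 1568) = -82361 - 1*1589 = -82361 - 1589 = -83950)
(Q(120, -211) + √(40537 + O)) + 151608 = ((-9*120 - 9*(-211)) + √(40537 - 83950)) + 151608 = ((-1080 + 1899) + √(-43413)) + 151608 = (819 + I*√43413) + 151608 = 152427 + I*√43413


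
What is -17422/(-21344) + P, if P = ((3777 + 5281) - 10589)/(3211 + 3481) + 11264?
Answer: 201120828379/17854256 ≈ 11265.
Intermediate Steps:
P = 75377157/6692 (P = (9058 - 10589)/6692 + 11264 = -1531*1/6692 + 11264 = -1531/6692 + 11264 = 75377157/6692 ≈ 11264.)
-17422/(-21344) + P = -17422/(-21344) + 75377157/6692 = -17422*(-1/21344) + 75377157/6692 = 8711/10672 + 75377157/6692 = 201120828379/17854256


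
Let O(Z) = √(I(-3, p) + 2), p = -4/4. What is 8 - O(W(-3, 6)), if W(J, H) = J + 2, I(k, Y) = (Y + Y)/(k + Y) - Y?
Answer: 8 - √14/2 ≈ 6.1292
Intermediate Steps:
p = -1 (p = -4*¼ = -1)
I(k, Y) = -Y + 2*Y/(Y + k) (I(k, Y) = (2*Y)/(Y + k) - Y = 2*Y/(Y + k) - Y = -Y + 2*Y/(Y + k))
W(J, H) = 2 + J
O(Z) = √14/2 (O(Z) = √(-(2 - 1*(-1) - 1*(-3))/(-1 - 3) + 2) = √(-1*(2 + 1 + 3)/(-4) + 2) = √(-1*(-¼)*6 + 2) = √(3/2 + 2) = √(7/2) = √14/2)
8 - O(W(-3, 6)) = 8 - √14/2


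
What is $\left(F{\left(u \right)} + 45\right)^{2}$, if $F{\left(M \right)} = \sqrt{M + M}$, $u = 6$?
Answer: $2037 + 180 \sqrt{3} \approx 2348.8$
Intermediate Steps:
$F{\left(M \right)} = \sqrt{2} \sqrt{M}$ ($F{\left(M \right)} = \sqrt{2 M} = \sqrt{2} \sqrt{M}$)
$\left(F{\left(u \right)} + 45\right)^{2} = \left(\sqrt{2} \sqrt{6} + 45\right)^{2} = \left(2 \sqrt{3} + 45\right)^{2} = \left(45 + 2 \sqrt{3}\right)^{2}$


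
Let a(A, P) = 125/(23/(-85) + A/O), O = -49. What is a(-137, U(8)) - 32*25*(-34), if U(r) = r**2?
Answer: 286610225/10518 ≈ 27250.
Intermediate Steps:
a(A, P) = 125/(-23/85 - A/49) (a(A, P) = 125/(23/(-85) + A/(-49)) = 125/(23*(-1/85) + A*(-1/49)) = 125/(-23/85 - A/49))
a(-137, U(8)) - 32*25*(-34) = -520625/(1127 + 85*(-137)) - 32*25*(-34) = -520625/(1127 - 11645) - 800*(-34) = -520625/(-10518) + 27200 = -520625*(-1/10518) + 27200 = 520625/10518 + 27200 = 286610225/10518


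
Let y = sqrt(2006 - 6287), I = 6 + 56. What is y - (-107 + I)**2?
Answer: -2025 + I*sqrt(4281) ≈ -2025.0 + 65.429*I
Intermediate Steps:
I = 62
y = I*sqrt(4281) (y = sqrt(-4281) = I*sqrt(4281) ≈ 65.429*I)
y - (-107 + I)**2 = I*sqrt(4281) - (-107 + 62)**2 = I*sqrt(4281) - 1*(-45)**2 = I*sqrt(4281) - 1*2025 = I*sqrt(4281) - 2025 = -2025 + I*sqrt(4281)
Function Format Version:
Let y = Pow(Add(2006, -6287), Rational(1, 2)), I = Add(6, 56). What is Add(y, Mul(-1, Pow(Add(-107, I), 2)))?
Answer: Add(-2025, Mul(I, Pow(4281, Rational(1, 2)))) ≈ Add(-2025.0, Mul(65.429, I))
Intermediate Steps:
I = 62
y = Mul(I, Pow(4281, Rational(1, 2))) (y = Pow(-4281, Rational(1, 2)) = Mul(I, Pow(4281, Rational(1, 2))) ≈ Mul(65.429, I))
Add(y, Mul(-1, Pow(Add(-107, I), 2))) = Add(Mul(I, Pow(4281, Rational(1, 2))), Mul(-1, Pow(Add(-107, 62), 2))) = Add(Mul(I, Pow(4281, Rational(1, 2))), Mul(-1, Pow(-45, 2))) = Add(Mul(I, Pow(4281, Rational(1, 2))), Mul(-1, 2025)) = Add(Mul(I, Pow(4281, Rational(1, 2))), -2025) = Add(-2025, Mul(I, Pow(4281, Rational(1, 2))))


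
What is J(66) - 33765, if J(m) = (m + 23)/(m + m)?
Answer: -4456891/132 ≈ -33764.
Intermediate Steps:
J(m) = (23 + m)/(2*m) (J(m) = (23 + m)/((2*m)) = (23 + m)*(1/(2*m)) = (23 + m)/(2*m))
J(66) - 33765 = (½)*(23 + 66)/66 - 33765 = (½)*(1/66)*89 - 33765 = 89/132 - 33765 = -4456891/132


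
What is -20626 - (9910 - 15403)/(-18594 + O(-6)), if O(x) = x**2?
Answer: -127594267/6186 ≈ -20626.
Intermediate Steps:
-20626 - (9910 - 15403)/(-18594 + O(-6)) = -20626 - (9910 - 15403)/(-18594 + (-6)**2) = -20626 - (-5493)/(-18594 + 36) = -20626 - (-5493)/(-18558) = -20626 - (-5493)*(-1)/18558 = -20626 - 1*1831/6186 = -20626 - 1831/6186 = -127594267/6186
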